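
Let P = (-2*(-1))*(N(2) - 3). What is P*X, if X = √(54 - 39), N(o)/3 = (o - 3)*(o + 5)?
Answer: -48*√15 ≈ -185.90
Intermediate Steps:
N(o) = 3*(-3 + o)*(5 + o) (N(o) = 3*((o - 3)*(o + 5)) = 3*((-3 + o)*(5 + o)) = 3*(-3 + o)*(5 + o))
P = -48 (P = (-2*(-1))*((-45 + 3*2² + 6*2) - 3) = 2*((-45 + 3*4 + 12) - 3) = 2*((-45 + 12 + 12) - 3) = 2*(-21 - 3) = 2*(-24) = -48)
X = √15 ≈ 3.8730
P*X = -48*√15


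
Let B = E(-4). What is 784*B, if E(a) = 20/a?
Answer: -3920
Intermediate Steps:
B = -5 (B = 20/(-4) = 20*(-1/4) = -5)
784*B = 784*(-5) = -3920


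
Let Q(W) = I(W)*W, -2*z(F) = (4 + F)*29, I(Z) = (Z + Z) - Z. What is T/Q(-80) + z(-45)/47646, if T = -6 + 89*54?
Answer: 36329/47646 ≈ 0.76248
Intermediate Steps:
I(Z) = Z (I(Z) = 2*Z - Z = Z)
z(F) = -58 - 29*F/2 (z(F) = -(4 + F)*29/2 = -(116 + 29*F)/2 = -58 - 29*F/2)
Q(W) = W**2 (Q(W) = W*W = W**2)
T = 4800 (T = -6 + 4806 = 4800)
T/Q(-80) + z(-45)/47646 = 4800/((-80)**2) + (-58 - 29/2*(-45))/47646 = 4800/6400 + (-58 + 1305/2)*(1/47646) = 4800*(1/6400) + (1189/2)*(1/47646) = 3/4 + 1189/95292 = 36329/47646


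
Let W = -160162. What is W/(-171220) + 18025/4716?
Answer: 960391123/201868380 ≈ 4.7575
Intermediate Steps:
W/(-171220) + 18025/4716 = -160162/(-171220) + 18025/4716 = -160162*(-1/171220) + 18025*(1/4716) = 80081/85610 + 18025/4716 = 960391123/201868380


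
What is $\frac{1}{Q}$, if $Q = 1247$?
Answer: $\frac{1}{1247} \approx 0.00080192$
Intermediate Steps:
$\frac{1}{Q} = \frac{1}{1247}$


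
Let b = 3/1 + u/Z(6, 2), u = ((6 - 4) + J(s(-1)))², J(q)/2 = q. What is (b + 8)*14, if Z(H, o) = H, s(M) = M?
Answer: 154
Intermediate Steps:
J(q) = 2*q
u = 0 (u = ((6 - 4) + 2*(-1))² = (2 - 2)² = 0² = 0)
b = 3 (b = 3/1 + 0/6 = 3*1 + 0*(⅙) = 3 + 0 = 3)
(b + 8)*14 = (3 + 8)*14 = 11*14 = 154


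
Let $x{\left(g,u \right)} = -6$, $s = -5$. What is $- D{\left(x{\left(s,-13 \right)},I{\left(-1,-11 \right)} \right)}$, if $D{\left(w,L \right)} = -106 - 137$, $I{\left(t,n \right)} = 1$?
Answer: $243$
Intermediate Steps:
$D{\left(w,L \right)} = -243$ ($D{\left(w,L \right)} = -106 - 137 = -243$)
$- D{\left(x{\left(s,-13 \right)},I{\left(-1,-11 \right)} \right)} = \left(-1\right) \left(-243\right) = 243$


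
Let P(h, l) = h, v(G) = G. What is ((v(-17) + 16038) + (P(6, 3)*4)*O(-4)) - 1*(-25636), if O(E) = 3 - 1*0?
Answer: 41729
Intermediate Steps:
O(E) = 3 (O(E) = 3 + 0 = 3)
((v(-17) + 16038) + (P(6, 3)*4)*O(-4)) - 1*(-25636) = ((-17 + 16038) + (6*4)*3) - 1*(-25636) = (16021 + 24*3) + 25636 = (16021 + 72) + 25636 = 16093 + 25636 = 41729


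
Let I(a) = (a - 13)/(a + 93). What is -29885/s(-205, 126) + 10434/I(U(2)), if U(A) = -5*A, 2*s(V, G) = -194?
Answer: -83316779/2231 ≈ -37345.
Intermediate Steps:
s(V, G) = -97 (s(V, G) = (1/2)*(-194) = -97)
I(a) = (-13 + a)/(93 + a)
-29885/s(-205, 126) + 10434/I(U(2)) = -29885/(-97) + 10434/(((-13 - 5*2)/(93 - 5*2))) = -29885*(-1/97) + 10434/(((-13 - 10)/(93 - 10))) = 29885/97 + 10434/((-23/83)) = 29885/97 + 10434/(((1/83)*(-23))) = 29885/97 + 10434/(-23/83) = 29885/97 + 10434*(-83/23) = 29885/97 - 866022/23 = -83316779/2231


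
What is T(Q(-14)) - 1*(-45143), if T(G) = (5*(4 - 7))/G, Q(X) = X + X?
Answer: 1264019/28 ≈ 45144.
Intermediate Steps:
Q(X) = 2*X
T(G) = -15/G (T(G) = (5*(-3))/G = -15/G)
T(Q(-14)) - 1*(-45143) = -15/(2*(-14)) - 1*(-45143) = -15/(-28) + 45143 = -15*(-1/28) + 45143 = 15/28 + 45143 = 1264019/28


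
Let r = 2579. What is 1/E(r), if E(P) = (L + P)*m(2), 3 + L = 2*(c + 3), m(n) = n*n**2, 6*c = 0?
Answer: 1/20656 ≈ 4.8412e-5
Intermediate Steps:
c = 0 (c = (1/6)*0 = 0)
m(n) = n**3
L = 3 (L = -3 + 2*(0 + 3) = -3 + 2*3 = -3 + 6 = 3)
E(P) = 24 + 8*P (E(P) = (3 + P)*2**3 = (3 + P)*8 = 24 + 8*P)
1/E(r) = 1/(24 + 8*2579) = 1/(24 + 20632) = 1/20656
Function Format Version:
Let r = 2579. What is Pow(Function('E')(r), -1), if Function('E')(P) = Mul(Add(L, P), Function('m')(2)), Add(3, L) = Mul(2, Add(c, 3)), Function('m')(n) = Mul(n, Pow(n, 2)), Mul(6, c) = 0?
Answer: Rational(1, 20656) ≈ 4.8412e-5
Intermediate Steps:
c = 0 (c = Mul(Rational(1, 6), 0) = 0)
Function('m')(n) = Pow(n, 3)
L = 3 (L = Add(-3, Mul(2, Add(0, 3))) = Add(-3, Mul(2, 3)) = Add(-3, 6) = 3)
Function('E')(P) = Add(24, Mul(8, P)) (Function('E')(P) = Mul(Add(3, P), Pow(2, 3)) = Mul(Add(3, P), 8) = Add(24, Mul(8, P)))
Pow(Function('E')(r), -1) = Pow(Add(24, Mul(8, 2579)), -1) = Pow(Add(24, 20632), -1) = Pow(20656, -1) = Rational(1, 20656)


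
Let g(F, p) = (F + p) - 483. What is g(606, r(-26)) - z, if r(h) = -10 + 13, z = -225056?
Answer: 225182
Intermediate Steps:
r(h) = 3
g(F, p) = -483 + F + p
g(606, r(-26)) - z = (-483 + 606 + 3) - 1*(-225056) = 126 + 225056 = 225182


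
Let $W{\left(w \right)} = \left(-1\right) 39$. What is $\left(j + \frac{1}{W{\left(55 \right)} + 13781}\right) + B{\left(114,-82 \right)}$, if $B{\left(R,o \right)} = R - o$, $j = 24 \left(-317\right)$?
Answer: $- \frac{101855703}{13742} \approx -7412.0$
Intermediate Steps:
$j = -7608$
$W{\left(w \right)} = -39$
$\left(j + \frac{1}{W{\left(55 \right)} + 13781}\right) + B{\left(114,-82 \right)} = \left(-7608 + \frac{1}{-39 + 13781}\right) + \left(114 - -82\right) = \left(-7608 + \frac{1}{13742}\right) + \left(114 + 82\right) = \left(-7608 + \frac{1}{13742}\right) + 196 = - \frac{104549135}{13742} + 196 = - \frac{101855703}{13742}$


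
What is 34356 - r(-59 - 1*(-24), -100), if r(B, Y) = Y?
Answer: 34456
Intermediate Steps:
34356 - r(-59 - 1*(-24), -100) = 34356 - 1*(-100) = 34356 + 100 = 34456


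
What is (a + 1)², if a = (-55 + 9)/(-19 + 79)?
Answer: 49/900 ≈ 0.054444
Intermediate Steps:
a = -23/30 (a = -46/60 = -46*1/60 = -23/30 ≈ -0.76667)
(a + 1)² = (-23/30 + 1)² = (7/30)² = 49/900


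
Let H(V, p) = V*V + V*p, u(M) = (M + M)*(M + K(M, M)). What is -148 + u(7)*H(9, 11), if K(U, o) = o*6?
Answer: 123332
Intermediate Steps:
K(U, o) = 6*o
u(M) = 14*M² (u(M) = (M + M)*(M + 6*M) = (2*M)*(7*M) = 14*M²)
H(V, p) = V² + V*p
-148 + u(7)*H(9, 11) = -148 + (14*7²)*(9*(9 + 11)) = -148 + (14*49)*(9*20) = -148 + 686*180 = -148 + 123480 = 123332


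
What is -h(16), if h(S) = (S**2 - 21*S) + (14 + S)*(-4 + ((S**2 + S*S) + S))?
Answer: -15640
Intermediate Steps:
h(S) = S**2 - 21*S + (14 + S)*(-4 + S + 2*S**2) (h(S) = (S**2 - 21*S) + (14 + S)*(-4 + ((S**2 + S**2) + S)) = (S**2 - 21*S) + (14 + S)*(-4 + (2*S**2 + S)) = (S**2 - 21*S) + (14 + S)*(-4 + (S + 2*S**2)) = (S**2 - 21*S) + (14 + S)*(-4 + S + 2*S**2) = S**2 - 21*S + (14 + S)*(-4 + S + 2*S**2))
-h(16) = -(-56 - 11*16 + 2*16**3 + 30*16**2) = -(-56 - 176 + 2*4096 + 30*256) = -(-56 - 176 + 8192 + 7680) = -1*15640 = -15640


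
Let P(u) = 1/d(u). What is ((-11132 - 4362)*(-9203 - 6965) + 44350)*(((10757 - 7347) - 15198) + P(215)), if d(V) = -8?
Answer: -11814122153655/4 ≈ -2.9535e+12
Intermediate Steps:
P(u) = -1/8 (P(u) = 1/(-8) = -1/8)
((-11132 - 4362)*(-9203 - 6965) + 44350)*(((10757 - 7347) - 15198) + P(215)) = ((-11132 - 4362)*(-9203 - 6965) + 44350)*(((10757 - 7347) - 15198) - 1/8) = (-15494*(-16168) + 44350)*((3410 - 15198) - 1/8) = (250506992 + 44350)*(-11788 - 1/8) = 250551342*(-94305/8) = -11814122153655/4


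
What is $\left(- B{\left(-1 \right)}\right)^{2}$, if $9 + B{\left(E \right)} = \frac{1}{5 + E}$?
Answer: $\frac{1225}{16} \approx 76.563$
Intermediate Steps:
$B{\left(E \right)} = -9 + \frac{1}{5 + E}$
$\left(- B{\left(-1 \right)}\right)^{2} = \left(- \frac{-44 - -9}{5 - 1}\right)^{2} = \left(- \frac{-44 + 9}{4}\right)^{2} = \left(- \frac{-35}{4}\right)^{2} = \left(\left(-1\right) \left(- \frac{35}{4}\right)\right)^{2} = \left(\frac{35}{4}\right)^{2} = \frac{1225}{16}$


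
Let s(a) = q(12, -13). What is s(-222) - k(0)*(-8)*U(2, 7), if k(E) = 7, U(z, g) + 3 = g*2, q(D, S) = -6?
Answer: 610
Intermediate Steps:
U(z, g) = -3 + 2*g (U(z, g) = -3 + g*2 = -3 + 2*g)
s(a) = -6
s(-222) - k(0)*(-8)*U(2, 7) = -6 - 7*(-8)*(-3 + 2*7) = -6 - (-56)*(-3 + 14) = -6 - (-56)*11 = -6 - 1*(-616) = -6 + 616 = 610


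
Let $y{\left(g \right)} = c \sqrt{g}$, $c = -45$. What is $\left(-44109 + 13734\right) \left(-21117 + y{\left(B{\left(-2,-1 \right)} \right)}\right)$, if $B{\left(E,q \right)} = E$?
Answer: $641428875 + 1366875 i \sqrt{2} \approx 6.4143 \cdot 10^{8} + 1.9331 \cdot 10^{6} i$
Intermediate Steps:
$y{\left(g \right)} = - 45 \sqrt{g}$
$\left(-44109 + 13734\right) \left(-21117 + y{\left(B{\left(-2,-1 \right)} \right)}\right) = \left(-44109 + 13734\right) \left(-21117 - 45 \sqrt{-2}\right) = - 30375 \left(-21117 - 45 i \sqrt{2}\right) = 641428875 + 1366875 i \sqrt{2}$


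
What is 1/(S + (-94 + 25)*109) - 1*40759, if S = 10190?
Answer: -108785770/2669 ≈ -40759.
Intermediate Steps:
1/(S + (-94 + 25)*109) - 1*40759 = 1/(10190 + (-94 + 25)*109) - 1*40759 = 1/(10190 - 69*109) - 40759 = 1/(10190 - 7521) - 40759 = 1/2669 - 40759 = -108785770/2669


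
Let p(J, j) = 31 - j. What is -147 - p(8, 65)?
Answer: -113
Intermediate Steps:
-147 - p(8, 65) = -147 - (31 - 1*65) = -147 - (31 - 65) = -147 - 1*(-34) = -147 + 34 = -113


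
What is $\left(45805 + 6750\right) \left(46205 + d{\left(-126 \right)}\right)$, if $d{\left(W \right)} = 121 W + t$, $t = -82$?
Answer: $1622740735$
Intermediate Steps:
$d{\left(W \right)} = -82 + 121 W$ ($d{\left(W \right)} = 121 W - 82 = -82 + 121 W$)
$\left(45805 + 6750\right) \left(46205 + d{\left(-126 \right)}\right) = \left(45805 + 6750\right) \left(46205 + \left(-82 + 121 \left(-126\right)\right)\right) = 52555 \left(46205 - 15328\right) = 52555 \cdot 30877 = 1622740735$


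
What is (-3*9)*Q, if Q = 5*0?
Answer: 0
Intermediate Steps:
Q = 0
(-3*9)*Q = -3*9*0 = -27*0 = 0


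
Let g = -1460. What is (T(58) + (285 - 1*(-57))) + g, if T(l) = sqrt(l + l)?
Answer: -1118 + 2*sqrt(29) ≈ -1107.2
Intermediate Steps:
T(l) = sqrt(2)*sqrt(l) (T(l) = sqrt(2*l) = sqrt(2)*sqrt(l))
(T(58) + (285 - 1*(-57))) + g = (sqrt(2)*sqrt(58) + (285 - 1*(-57))) - 1460 = (2*sqrt(29) + (285 + 57)) - 1460 = (2*sqrt(29) + 342) - 1460 = (342 + 2*sqrt(29)) - 1460 = -1118 + 2*sqrt(29)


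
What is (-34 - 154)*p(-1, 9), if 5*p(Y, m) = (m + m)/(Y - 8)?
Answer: 376/5 ≈ 75.200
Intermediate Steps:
p(Y, m) = 2*m/(5*(-8 + Y)) (p(Y, m) = ((m + m)/(Y - 8))/5 = ((2*m)/(-8 + Y))/5 = (2*m/(-8 + Y))/5 = 2*m/(5*(-8 + Y)))
(-34 - 154)*p(-1, 9) = (-34 - 154)*((2/5)*9/(-8 - 1)) = -376*9/(5*(-9)) = -376*9*(-1)/(5*9) = -188*(-2/5) = 376/5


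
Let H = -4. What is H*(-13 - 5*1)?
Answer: 72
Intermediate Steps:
H*(-13 - 5*1) = -4*(-13 - 5*1) = -4*(-13 - 5) = -4*(-18) = 72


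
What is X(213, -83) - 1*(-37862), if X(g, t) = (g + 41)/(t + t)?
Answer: 3142419/83 ≈ 37861.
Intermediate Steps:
X(g, t) = (41 + g)/(2*t) (X(g, t) = (41 + g)/((2*t)) = (41 + g)*(1/(2*t)) = (41 + g)/(2*t))
X(213, -83) - 1*(-37862) = (½)*(41 + 213)/(-83) - 1*(-37862) = (½)*(-1/83)*254 + 37862 = -127/83 + 37862 = 3142419/83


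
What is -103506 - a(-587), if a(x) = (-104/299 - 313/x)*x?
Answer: -2378135/23 ≈ -1.0340e+5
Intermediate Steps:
a(x) = x*(-8/23 - 313/x) (a(x) = (-104*1/299 - 313/x)*x = (-8/23 - 313/x)*x = x*(-8/23 - 313/x))
-103506 - a(-587) = -103506 - (-313 - 8/23*(-587)) = -103506 - (-313 + 4696/23) = -103506 - 1*(-2503/23) = -103506 + 2503/23 = -2378135/23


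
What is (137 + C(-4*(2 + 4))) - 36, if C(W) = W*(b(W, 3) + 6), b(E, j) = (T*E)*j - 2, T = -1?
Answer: -1723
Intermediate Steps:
b(E, j) = -2 - E*j (b(E, j) = (-E)*j - 2 = -E*j - 2 = -2 - E*j)
C(W) = W*(4 - 3*W) (C(W) = W*((-2 - 1*W*3) + 6) = W*((-2 - 3*W) + 6) = W*(4 - 3*W))
(137 + C(-4*(2 + 4))) - 36 = (137 + (-4*(2 + 4))*(4 - (-12)*(2 + 4))) - 36 = (137 + (-4*6)*(4 - (-12)*6)) - 36 = (137 - 24*(4 - 3*(-24))) - 36 = (137 - 24*(4 + 72)) - 36 = (137 - 24*76) - 36 = (137 - 1824) - 36 = -1687 - 36 = -1723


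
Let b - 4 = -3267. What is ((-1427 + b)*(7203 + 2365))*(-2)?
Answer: 89747840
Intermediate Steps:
b = -3263 (b = 4 - 3267 = -3263)
((-1427 + b)*(7203 + 2365))*(-2) = ((-1427 - 3263)*(7203 + 2365))*(-2) = -4690*9568*(-2) = -44873920*(-2) = 89747840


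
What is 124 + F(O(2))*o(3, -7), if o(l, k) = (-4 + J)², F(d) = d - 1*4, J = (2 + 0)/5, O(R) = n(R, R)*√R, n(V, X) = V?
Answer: 1804/25 + 648*√2/25 ≈ 108.82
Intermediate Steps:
O(R) = R^(3/2) (O(R) = R*√R = R^(3/2))
J = ⅖ (J = 2*(⅕) = ⅖ ≈ 0.40000)
F(d) = -4 + d (F(d) = d - 4 = -4 + d)
o(l, k) = 324/25 (o(l, k) = (-4 + ⅖)² = (-18/5)² = 324/25)
124 + F(O(2))*o(3, -7) = 124 + (-4 + 2^(3/2))*(324/25) = 124 + (-4 + 2*√2)*(324/25) = 124 + (-1296/25 + 648*√2/25) = 1804/25 + 648*√2/25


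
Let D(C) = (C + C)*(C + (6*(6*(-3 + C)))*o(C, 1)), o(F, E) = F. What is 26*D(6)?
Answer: 204048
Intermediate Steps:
D(C) = 2*C*(C + C*(-108 + 36*C)) (D(C) = (C + C)*(C + (6*(6*(-3 + C)))*C) = (2*C)*(C + (6*(-18 + 6*C))*C) = (2*C)*(C + (-108 + 36*C)*C) = (2*C)*(C + C*(-108 + 36*C)) = 2*C*(C + C*(-108 + 36*C)))
26*D(6) = 26*(6**2*(-214 + 72*6)) = 26*(36*(-214 + 432)) = 26*(36*218) = 26*7848 = 204048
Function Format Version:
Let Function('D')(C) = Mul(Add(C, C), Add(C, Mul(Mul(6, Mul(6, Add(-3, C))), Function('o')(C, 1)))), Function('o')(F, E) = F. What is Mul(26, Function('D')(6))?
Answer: 204048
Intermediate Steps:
Function('D')(C) = Mul(2, C, Add(C, Mul(C, Add(-108, Mul(36, C))))) (Function('D')(C) = Mul(Add(C, C), Add(C, Mul(Mul(6, Mul(6, Add(-3, C))), C))) = Mul(Mul(2, C), Add(C, Mul(Mul(6, Add(-18, Mul(6, C))), C))) = Mul(Mul(2, C), Add(C, Mul(Add(-108, Mul(36, C)), C))) = Mul(Mul(2, C), Add(C, Mul(C, Add(-108, Mul(36, C))))) = Mul(2, C, Add(C, Mul(C, Add(-108, Mul(36, C))))))
Mul(26, Function('D')(6)) = Mul(26, Mul(Pow(6, 2), Add(-214, Mul(72, 6)))) = Mul(26, Mul(36, Add(-214, 432))) = Mul(26, Mul(36, 218)) = Mul(26, 7848) = 204048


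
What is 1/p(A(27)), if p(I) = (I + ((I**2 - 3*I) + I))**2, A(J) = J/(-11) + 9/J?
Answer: 1185921/51984100 ≈ 0.022813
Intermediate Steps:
A(J) = 9/J - J/11 (A(J) = J*(-1/11) + 9/J = -J/11 + 9/J = 9/J - J/11)
p(I) = (I**2 - I)**2 (p(I) = (I + (I**2 - 2*I))**2 = (I**2 - I)**2)
1/p(A(27)) = 1/((9/27 - 1/11*27)**2*(-1 + (9/27 - 1/11*27))**2) = 1/((9*(1/27) - 27/11)**2*(-1 + (9*(1/27) - 27/11))**2) = 1/((1/3 - 27/11)**2*(-1 + (1/3 - 27/11))**2) = 1/((-70/33)**2*(-1 - 70/33)**2) = 1/(4900*(-103/33)**2/1089) = 1/((4900/1089)*(10609/1089)) = 1/(51984100/1185921) = 1185921/51984100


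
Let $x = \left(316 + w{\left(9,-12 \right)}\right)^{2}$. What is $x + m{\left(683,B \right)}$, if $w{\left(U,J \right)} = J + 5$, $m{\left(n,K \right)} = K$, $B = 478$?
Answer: $95959$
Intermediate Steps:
$w{\left(U,J \right)} = 5 + J$
$x = 95481$ ($x = \left(316 + \left(5 - 12\right)\right)^{2} = \left(316 - 7\right)^{2} = 309^{2} = 95481$)
$x + m{\left(683,B \right)} = 95481 + 478 = 95959$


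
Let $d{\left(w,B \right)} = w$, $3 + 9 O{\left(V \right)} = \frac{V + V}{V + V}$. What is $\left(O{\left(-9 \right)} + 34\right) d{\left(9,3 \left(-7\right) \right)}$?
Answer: $304$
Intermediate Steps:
$O{\left(V \right)} = - \frac{2}{9}$ ($O{\left(V \right)} = - \frac{1}{3} + \frac{\left(V + V\right) \frac{1}{V + V}}{9} = - \frac{1}{3} + \frac{2 V \frac{1}{2 V}}{9} = - \frac{1}{3} + \frac{1}{9} \cdot 1 = - \frac{1}{3} + \frac{1}{9} = - \frac{2}{9}$)
$\left(O{\left(-9 \right)} + 34\right) d{\left(9,3 \left(-7\right) \right)} = \left(- \frac{2}{9} + 34\right) 9 = \frac{304}{9} \cdot 9 = 304$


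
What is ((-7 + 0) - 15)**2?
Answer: 484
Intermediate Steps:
((-7 + 0) - 15)**2 = (-7 - 15)**2 = (-22)**2 = 484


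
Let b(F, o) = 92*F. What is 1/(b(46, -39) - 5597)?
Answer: -1/1365 ≈ -0.00073260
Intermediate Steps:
1/(b(46, -39) - 5597) = 1/(92*46 - 5597) = 1/(4232 - 5597) = 1/(-1365) = -1/1365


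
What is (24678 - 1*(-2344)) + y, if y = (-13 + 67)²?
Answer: 29938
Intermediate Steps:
y = 2916 (y = 54² = 2916)
(24678 - 1*(-2344)) + y = (24678 - 1*(-2344)) + 2916 = (24678 + 2344) + 2916 = 27022 + 2916 = 29938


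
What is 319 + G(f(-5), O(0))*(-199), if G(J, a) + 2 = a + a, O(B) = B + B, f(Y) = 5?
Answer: 717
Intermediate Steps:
O(B) = 2*B
G(J, a) = -2 + 2*a (G(J, a) = -2 + (a + a) = -2 + 2*a)
319 + G(f(-5), O(0))*(-199) = 319 + (-2 + 2*(2*0))*(-199) = 319 + (-2 + 2*0)*(-199) = 319 + (-2 + 0)*(-199) = 319 - 2*(-199) = 319 + 398 = 717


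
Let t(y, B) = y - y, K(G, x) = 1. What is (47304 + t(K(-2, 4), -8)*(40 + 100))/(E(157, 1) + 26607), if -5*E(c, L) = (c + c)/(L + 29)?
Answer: 443475/249421 ≈ 1.7780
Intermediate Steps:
E(c, L) = -2*c/(5*(29 + L)) (E(c, L) = -(c + c)/(5*(L + 29)) = -2*c/(5*(29 + L)))
t(y, B) = 0
(47304 + t(K(-2, 4), -8)*(40 + 100))/(E(157, 1) + 26607) = (47304 + 0*(40 + 100))/(-2*157/(145 + 5*1) + 26607) = (47304 + 0*140)/(-2*157/(145 + 5) + 26607) = (47304 + 0)/(-2*157/150 + 26607) = 47304/(-2*157*1/150 + 26607) = 47304/(-157/75 + 26607) = 47304/(1995368/75) = 47304*(75/1995368) = 443475/249421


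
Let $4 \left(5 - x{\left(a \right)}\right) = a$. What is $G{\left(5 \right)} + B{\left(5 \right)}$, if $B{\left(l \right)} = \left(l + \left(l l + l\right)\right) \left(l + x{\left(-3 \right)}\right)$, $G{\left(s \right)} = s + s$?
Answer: $\frac{1545}{4} \approx 386.25$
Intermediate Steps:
$x{\left(a \right)} = 5 - \frac{a}{4}$
$G{\left(s \right)} = 2 s$
$B{\left(l \right)} = \left(\frac{23}{4} + l\right) \left(l^{2} + 2 l\right)$ ($B{\left(l \right)} = \left(l + \left(l l + l\right)\right) \left(l + \left(5 - - \frac{3}{4}\right)\right) = \left(l + \left(l^{2} + l\right)\right) \left(l + \left(5 + \frac{3}{4}\right)\right) = \left(l + \left(l + l^{2}\right)\right) \left(l + \frac{23}{4}\right) = \left(l^{2} + 2 l\right) \left(\frac{23}{4} + l\right) = \left(\frac{23}{4} + l\right) \left(l^{2} + 2 l\right)$)
$G{\left(5 \right)} + B{\left(5 \right)} = 2 \cdot 5 + \frac{1}{4} \cdot 5 \left(46 + 4 \cdot 5^{2} + 31 \cdot 5\right) = 10 + \frac{1}{4} \cdot 5 \left(46 + 4 \cdot 25 + 155\right) = 10 + \frac{1}{4} \cdot 5 \left(46 + 100 + 155\right) = 10 + \frac{1}{4} \cdot 5 \cdot 301 = 10 + \frac{1505}{4} = \frac{1545}{4}$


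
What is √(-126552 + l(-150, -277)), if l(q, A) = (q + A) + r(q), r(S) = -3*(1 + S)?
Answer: 2*I*√31633 ≈ 355.71*I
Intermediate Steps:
r(S) = -3 - 3*S
l(q, A) = -3 + A - 2*q (l(q, A) = (q + A) + (-3 - 3*q) = (A + q) + (-3 - 3*q) = -3 + A - 2*q)
√(-126552 + l(-150, -277)) = √(-126552 + (-3 - 277 - 2*(-150))) = √(-126552 + (-3 - 277 + 300)) = √(-126552 + 20) = √(-126532) = 2*I*√31633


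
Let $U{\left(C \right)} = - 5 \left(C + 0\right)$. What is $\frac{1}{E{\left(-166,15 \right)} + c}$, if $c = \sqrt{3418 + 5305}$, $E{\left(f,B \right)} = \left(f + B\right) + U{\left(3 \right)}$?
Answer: $- \frac{166}{18833} - \frac{\sqrt{8723}}{18833} \approx -0.013774$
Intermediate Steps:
$U{\left(C \right)} = - 5 C$
$E{\left(f,B \right)} = -15 + B + f$ ($E{\left(f,B \right)} = \left(f + B\right) - 15 = \left(B + f\right) - 15 = -15 + B + f$)
$c = \sqrt{8723} \approx 93.397$
$\frac{1}{E{\left(-166,15 \right)} + c} = \frac{1}{\left(-15 + 15 - 166\right) + \sqrt{8723}} = \frac{1}{-166 + \sqrt{8723}}$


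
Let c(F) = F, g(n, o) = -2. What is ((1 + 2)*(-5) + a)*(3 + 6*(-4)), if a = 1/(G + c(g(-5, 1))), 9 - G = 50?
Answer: 13566/43 ≈ 315.49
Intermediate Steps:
G = -41 (G = 9 - 1*50 = 9 - 50 = -41)
a = -1/43 (a = 1/(-41 - 2) = 1/(-43) = -1/43 ≈ -0.023256)
((1 + 2)*(-5) + a)*(3 + 6*(-4)) = ((1 + 2)*(-5) - 1/43)*(3 + 6*(-4)) = (3*(-5) - 1/43)*(3 - 24) = (-15 - 1/43)*(-21) = -646/43*(-21) = 13566/43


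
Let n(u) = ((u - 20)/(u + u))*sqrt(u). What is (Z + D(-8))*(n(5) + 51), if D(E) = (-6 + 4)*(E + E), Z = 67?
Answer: 5049 - 297*sqrt(5)/2 ≈ 4716.9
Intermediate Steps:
D(E) = -4*E
n(u) = (-20 + u)/(2*sqrt(u)) (n(u) = ((-20 + u)/((2*u)))*sqrt(u) = ((-20 + u)*(1/(2*u)))*sqrt(u) = ((-20 + u)/(2*u))*sqrt(u) = (-20 + u)/(2*sqrt(u)))
(Z + D(-8))*(n(5) + 51) = (67 - 4*(-8))*((-20 + 5)/(2*sqrt(5)) + 51) = (67 + 32)*((1/2)*(sqrt(5)/5)*(-15) + 51) = 99*(-3*sqrt(5)/2 + 51) = 99*(51 - 3*sqrt(5)/2) = 5049 - 297*sqrt(5)/2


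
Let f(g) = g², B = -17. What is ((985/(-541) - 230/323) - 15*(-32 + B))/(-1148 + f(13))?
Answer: -127993520/171073397 ≈ -0.74818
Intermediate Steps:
((985/(-541) - 230/323) - 15*(-32 + B))/(-1148 + f(13)) = ((985/(-541) - 230/323) - 15*(-32 - 17))/(-1148 + 13²) = ((985*(-1/541) - 230*1/323) - 15*(-49))/(-1148 + 169) = ((-985/541 - 230/323) + 735)/(-979) = (-442585/174743 + 735)*(-1/979) = (127993520/174743)*(-1/979) = -127993520/171073397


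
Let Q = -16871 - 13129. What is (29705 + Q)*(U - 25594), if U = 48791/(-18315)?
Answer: 27659371159/3663 ≈ 7.5510e+6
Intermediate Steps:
Q = -30000
U = -48791/18315 (U = 48791*(-1/18315) = -48791/18315 ≈ -2.6640)
(29705 + Q)*(U - 25594) = (29705 - 30000)*(-48791/18315 - 25594) = -295*(-468802901/18315) = 27659371159/3663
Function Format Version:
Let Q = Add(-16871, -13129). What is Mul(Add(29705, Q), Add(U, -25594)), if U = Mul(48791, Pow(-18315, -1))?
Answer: Rational(27659371159, 3663) ≈ 7.5510e+6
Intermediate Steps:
Q = -30000
U = Rational(-48791, 18315) (U = Mul(48791, Rational(-1, 18315)) = Rational(-48791, 18315) ≈ -2.6640)
Mul(Add(29705, Q), Add(U, -25594)) = Mul(Add(29705, -30000), Add(Rational(-48791, 18315), -25594)) = Mul(-295, Rational(-468802901, 18315)) = Rational(27659371159, 3663)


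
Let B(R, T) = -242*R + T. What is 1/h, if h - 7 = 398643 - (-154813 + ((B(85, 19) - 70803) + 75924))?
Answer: 1/568893 ≈ 1.7578e-6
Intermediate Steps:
B(R, T) = T - 242*R
h = 568893 (h = 7 + (398643 - (-154813 + (((19 - 242*85) - 70803) + 75924))) = 7 + (398643 - (-154813 + (((19 - 20570) - 70803) + 75924))) = 7 + (398643 - (-154813 + ((-20551 - 70803) + 75924))) = 7 + (398643 - (-154813 + (-91354 + 75924))) = 7 + (398643 - (-154813 - 15430)) = 7 + (398643 - 1*(-170243)) = 7 + (398643 + 170243) = 7 + 568886 = 568893)
1/h = 1/568893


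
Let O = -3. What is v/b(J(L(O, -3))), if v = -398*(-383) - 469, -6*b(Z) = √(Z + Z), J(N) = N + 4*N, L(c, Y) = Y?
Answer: 30393*I*√30 ≈ 1.6647e+5*I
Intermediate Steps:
J(N) = 5*N
b(Z) = -√2*√Z/6 (b(Z) = -√(Z + Z)/6 = -√2*√Z/6)
v = 151965 (v = 152434 - 469 = 151965)
v/b(J(L(O, -3))) = 151965/((-√2*√(5*(-3))/6)) = 151965/((-√2*√(-15)/6)) = 151965/((-√2*I*√15/6)) = 151965/((-I*√30/6)) = 151965*(I*√30/5) = 30393*I*√30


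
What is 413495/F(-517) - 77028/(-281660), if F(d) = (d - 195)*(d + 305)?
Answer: 32022979033/10628721760 ≈ 3.0129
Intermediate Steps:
F(d) = (-195 + d)*(305 + d)
413495/F(-517) - 77028/(-281660) = 413495/(-59475 + (-517)² + 110*(-517)) - 77028/(-281660) = 413495/(-59475 + 267289 - 56870) - 77028*(-1/281660) = 413495/150944 + 19257/70415 = 32022979033/10628721760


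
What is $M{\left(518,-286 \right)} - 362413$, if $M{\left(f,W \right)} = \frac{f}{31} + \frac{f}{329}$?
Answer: $- \frac{528009101}{1457} \approx -3.6239 \cdot 10^{5}$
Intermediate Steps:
$M{\left(f,W \right)} = \frac{360 f}{10199}$ ($M{\left(f,W \right)} = f \frac{1}{31} + f \frac{1}{329} = \frac{f}{31} + \frac{f}{329} = \frac{360 f}{10199}$)
$M{\left(518,-286 \right)} - 362413 = \frac{360}{10199} \cdot 518 - 362413 = \frac{26640}{1457} - 362413 = - \frac{528009101}{1457}$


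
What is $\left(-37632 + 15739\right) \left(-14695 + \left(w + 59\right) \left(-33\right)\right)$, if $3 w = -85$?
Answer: $343873351$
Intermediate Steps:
$w = - \frac{85}{3}$ ($w = \frac{1}{3} \left(-85\right) = - \frac{85}{3} \approx -28.333$)
$\left(-37632 + 15739\right) \left(-14695 + \left(w + 59\right) \left(-33\right)\right) = \left(-37632 + 15739\right) \left(-14695 + \left(- \frac{85}{3} + 59\right) \left(-33\right)\right) = - 21893 \left(-14695 + \frac{92}{3} \left(-33\right)\right) = - 21893 \left(-14695 - 1012\right) = \left(-21893\right) \left(-15707\right) = 343873351$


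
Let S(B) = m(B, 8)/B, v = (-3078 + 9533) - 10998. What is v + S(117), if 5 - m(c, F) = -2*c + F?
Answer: -177100/39 ≈ -4541.0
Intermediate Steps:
m(c, F) = 5 - F + 2*c (m(c, F) = 5 - (-2*c + F) = 5 - (F - 2*c) = 5 + (-F + 2*c) = 5 - F + 2*c)
v = -4543 (v = 6455 - 10998 = -4543)
S(B) = (-3 + 2*B)/B (S(B) = (5 - 1*8 + 2*B)/B = (5 - 8 + 2*B)/B = (-3 + 2*B)/B)
v + S(117) = -4543 + (2 - 3/117) = -4543 + (2 - 3*1/117) = -4543 + (2 - 1/39) = -4543 + 77/39 = -177100/39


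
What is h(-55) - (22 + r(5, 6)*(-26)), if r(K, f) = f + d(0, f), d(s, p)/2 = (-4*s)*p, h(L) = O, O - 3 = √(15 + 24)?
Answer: 137 + √39 ≈ 143.25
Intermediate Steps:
O = 3 + √39 (O = 3 + √(15 + 24) = 3 + √39 ≈ 9.2450)
h(L) = 3 + √39
d(s, p) = -8*p*s (d(s, p) = 2*((-4*s)*p) = 2*(-4*p*s) = -8*p*s)
r(K, f) = f (r(K, f) = f - 8*f*0 = f + 0 = f)
h(-55) - (22 + r(5, 6)*(-26)) = (3 + √39) - (22 + 6*(-26)) = (3 + √39) - (22 - 156) = (3 + √39) - 1*(-134) = (3 + √39) + 134 = 137 + √39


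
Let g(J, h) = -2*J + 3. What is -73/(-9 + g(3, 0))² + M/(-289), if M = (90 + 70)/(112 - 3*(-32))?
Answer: -275701/541008 ≈ -0.50961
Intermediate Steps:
g(J, h) = 3 - 2*J
M = 10/13 (M = 160/(112 + 96) = 160/208 = 160*(1/208) = 10/13 ≈ 0.76923)
-73/(-9 + g(3, 0))² + M/(-289) = -73/(-9 + (3 - 2*3))² + (10/13)/(-289) = -73/(-9 + (3 - 6))² + (10/13)*(-1/289) = -73/(-9 - 3)² - 10/3757 = -73/((-12)²) - 10/3757 = -73/144 - 10/3757 = -275701/541008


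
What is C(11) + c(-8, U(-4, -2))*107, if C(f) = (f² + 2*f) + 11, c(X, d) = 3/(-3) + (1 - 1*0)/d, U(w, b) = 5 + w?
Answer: 154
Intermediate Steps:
c(X, d) = -1 + 1/d (c(X, d) = 3*(-⅓) + (1 + 0)/d = -1 + 1/d)
C(f) = 11 + f² + 2*f
C(11) + c(-8, U(-4, -2))*107 = (11 + 11² + 2*11) + ((1 - (5 - 4))/(5 - 4))*107 = (11 + 121 + 22) + ((1 - 1*1)/1)*107 = 154 + (1*(1 - 1))*107 = 154 + (1*0)*107 = 154 + 0*107 = 154 + 0 = 154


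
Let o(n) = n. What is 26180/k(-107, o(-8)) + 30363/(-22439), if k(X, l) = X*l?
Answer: 140365573/4801946 ≈ 29.231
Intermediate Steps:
26180/k(-107, o(-8)) + 30363/(-22439) = 26180/((-107*(-8))) + 30363/(-22439) = 26180/856 + 30363*(-1/22439) = 26180*(1/856) - 30363/22439 = 6545/214 - 30363/22439 = 140365573/4801946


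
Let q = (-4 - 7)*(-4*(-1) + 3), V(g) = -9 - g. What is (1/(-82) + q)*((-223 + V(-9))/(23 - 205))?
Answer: -1408245/14924 ≈ -94.361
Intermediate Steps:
q = -77 (q = -11*(4 + 3) = -11*7 = -77)
(1/(-82) + q)*((-223 + V(-9))/(23 - 205)) = (1/(-82) - 77)*((-223 + (-9 - 1*(-9)))/(23 - 205)) = (-1/82 - 77)*((-223 + (-9 + 9))/(-182)) = -6315*(-223 + 0)*(-1)/(82*182) = -(-1408245)*(-1)/(82*182) = -6315/82*223/182 = -1408245/14924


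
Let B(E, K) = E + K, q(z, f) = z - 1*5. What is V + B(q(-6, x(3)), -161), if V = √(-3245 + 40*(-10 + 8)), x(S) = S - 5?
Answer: -172 + 5*I*√133 ≈ -172.0 + 57.663*I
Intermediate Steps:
x(S) = -5 + S
q(z, f) = -5 + z (q(z, f) = z - 5 = -5 + z)
V = 5*I*√133 (V = √(-3245 + 40*(-2)) = √(-3245 - 80) = √(-3325) = 5*I*√133 ≈ 57.663*I)
V + B(q(-6, x(3)), -161) = 5*I*√133 + ((-5 - 6) - 161) = 5*I*√133 + (-11 - 161) = 5*I*√133 - 172 = -172 + 5*I*√133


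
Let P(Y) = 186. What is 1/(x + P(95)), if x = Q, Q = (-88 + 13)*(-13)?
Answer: 1/1161 ≈ 0.00086133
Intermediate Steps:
Q = 975 (Q = -75*(-13) = 975)
x = 975
1/(x + P(95)) = 1/(975 + 186) = 1/1161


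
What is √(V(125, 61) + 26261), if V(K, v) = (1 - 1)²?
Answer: √26261 ≈ 162.05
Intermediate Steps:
V(K, v) = 0 (V(K, v) = 0² = 0)
√(V(125, 61) + 26261) = √(0 + 26261) = √26261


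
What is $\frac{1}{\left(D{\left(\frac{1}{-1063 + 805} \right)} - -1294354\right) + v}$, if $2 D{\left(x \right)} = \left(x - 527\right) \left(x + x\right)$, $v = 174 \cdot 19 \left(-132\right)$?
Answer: $\frac{66564}{57109518535} \approx 1.1656 \cdot 10^{-6}$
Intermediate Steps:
$v = -436392$ ($v = 3306 \left(-132\right) = -436392$)
$D{\left(x \right)} = x \left(-527 + x\right)$ ($D{\left(x \right)} = \frac{\left(x - 527\right) \left(x + x\right)}{2} = \frac{\left(x - 527\right) 2 x}{2} = \frac{\left(-527 + x\right) 2 x}{2} = \frac{2 x \left(-527 + x\right)}{2} = x \left(-527 + x\right)$)
$\frac{1}{\left(D{\left(\frac{1}{-1063 + 805} \right)} - -1294354\right) + v} = \frac{1}{\left(\frac{-527 + \frac{1}{-1063 + 805}}{-1063 + 805} - -1294354\right) - 436392} = \frac{1}{\left(\frac{-527 + \frac{1}{-258}}{-258} + 1294354\right) - 436392} = \frac{1}{\left(- \frac{-527 - \frac{1}{258}}{258} + 1294354\right) - 436392} = \frac{1}{\left(\left(- \frac{1}{258}\right) \left(- \frac{135967}{258}\right) + 1294354\right) - 436392} = \frac{1}{\left(\frac{135967}{66564} + 1294354\right) - 436392} = \frac{1}{\frac{86157515623}{66564} - 436392} = \frac{1}{\frac{57109518535}{66564}} = \frac{66564}{57109518535}$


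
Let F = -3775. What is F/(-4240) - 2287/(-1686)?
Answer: 1606153/714864 ≈ 2.2468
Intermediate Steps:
F/(-4240) - 2287/(-1686) = -3775/(-4240) - 2287/(-1686) = -3775*(-1/4240) - 2287*(-1/1686) = 755/848 + 2287/1686 = 1606153/714864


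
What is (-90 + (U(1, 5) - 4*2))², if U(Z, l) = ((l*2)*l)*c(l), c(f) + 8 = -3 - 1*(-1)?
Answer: 357604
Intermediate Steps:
c(f) = -10 (c(f) = -8 + (-3 - 1*(-1)) = -8 + (-3 + 1) = -8 - 2 = -10)
U(Z, l) = -20*l² (U(Z, l) = ((l*2)*l)*(-10) = ((2*l)*l)*(-10) = (2*l²)*(-10) = -20*l²)
(-90 + (U(1, 5) - 4*2))² = (-90 + (-20*5² - 4*2))² = (-90 + (-20*25 - 8))² = (-90 + (-500 - 8))² = (-90 - 508)² = (-598)² = 357604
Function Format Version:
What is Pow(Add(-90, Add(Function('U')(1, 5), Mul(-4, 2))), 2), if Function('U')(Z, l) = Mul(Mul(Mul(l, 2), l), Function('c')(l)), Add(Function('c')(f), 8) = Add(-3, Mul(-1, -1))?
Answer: 357604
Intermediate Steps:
Function('c')(f) = -10 (Function('c')(f) = Add(-8, Add(-3, Mul(-1, -1))) = Add(-8, Add(-3, 1)) = Add(-8, -2) = -10)
Function('U')(Z, l) = Mul(-20, Pow(l, 2)) (Function('U')(Z, l) = Mul(Mul(Mul(l, 2), l), -10) = Mul(Mul(Mul(2, l), l), -10) = Mul(Mul(2, Pow(l, 2)), -10) = Mul(-20, Pow(l, 2)))
Pow(Add(-90, Add(Function('U')(1, 5), Mul(-4, 2))), 2) = Pow(Add(-90, Add(Mul(-20, Pow(5, 2)), Mul(-4, 2))), 2) = Pow(Add(-90, Add(Mul(-20, 25), -8)), 2) = Pow(Add(-90, Add(-500, -8)), 2) = Pow(Add(-90, -508), 2) = Pow(-598, 2) = 357604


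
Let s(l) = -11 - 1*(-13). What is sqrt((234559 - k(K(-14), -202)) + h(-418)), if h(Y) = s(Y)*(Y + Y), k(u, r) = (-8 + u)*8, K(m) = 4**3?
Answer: sqrt(232439) ≈ 482.12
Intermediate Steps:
K(m) = 64
s(l) = 2 (s(l) = -11 + 13 = 2)
k(u, r) = -64 + 8*u
h(Y) = 4*Y (h(Y) = 2*(Y + Y) = 2*(2*Y) = 4*Y)
sqrt((234559 - k(K(-14), -202)) + h(-418)) = sqrt((234559 - (-64 + 8*64)) + 4*(-418)) = sqrt((234559 - (-64 + 512)) - 1672) = sqrt((234559 - 1*448) - 1672) = sqrt((234559 - 448) - 1672) = sqrt(234111 - 1672) = sqrt(232439)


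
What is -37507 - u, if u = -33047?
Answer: -4460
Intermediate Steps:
-37507 - u = -37507 - 1*(-33047) = -37507 + 33047 = -4460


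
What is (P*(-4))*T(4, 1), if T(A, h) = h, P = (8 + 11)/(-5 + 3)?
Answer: 38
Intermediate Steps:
P = -19/2 (P = 19/(-2) = 19*(-½) = -19/2 ≈ -9.5000)
(P*(-4))*T(4, 1) = -19/2*(-4)*1 = 38*1 = 38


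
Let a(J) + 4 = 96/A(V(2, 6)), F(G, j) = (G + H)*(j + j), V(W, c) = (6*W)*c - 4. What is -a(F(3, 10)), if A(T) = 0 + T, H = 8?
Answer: 44/17 ≈ 2.5882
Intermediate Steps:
V(W, c) = -4 + 6*W*c (V(W, c) = 6*W*c - 4 = -4 + 6*W*c)
A(T) = T
F(G, j) = 2*j*(8 + G) (F(G, j) = (G + 8)*(j + j) = (8 + G)*(2*j) = 2*j*(8 + G))
a(J) = -44/17 (a(J) = -4 + 96/(-4 + 6*2*6) = -4 + 96/(-4 + 72) = -4 + 96/68 = -4 + 96*(1/68) = -4 + 24/17 = -44/17)
-a(F(3, 10)) = -1*(-44/17) = 44/17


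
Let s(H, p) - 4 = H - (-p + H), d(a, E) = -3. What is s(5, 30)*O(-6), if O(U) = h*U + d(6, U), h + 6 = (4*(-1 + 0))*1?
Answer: 1938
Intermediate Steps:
h = -10 (h = -6 + (4*(-1 + 0))*1 = -6 + (4*(-1))*1 = -6 - 4*1 = -6 - 4 = -10)
O(U) = -3 - 10*U (O(U) = -10*U - 3 = -3 - 10*U)
s(H, p) = 4 + p (s(H, p) = 4 + (H - (-p + H)) = 4 + (H - (H - p)) = 4 + (H + (p - H)) = 4 + p)
s(5, 30)*O(-6) = (4 + 30)*(-3 - 10*(-6)) = 34*(-3 + 60) = 34*57 = 1938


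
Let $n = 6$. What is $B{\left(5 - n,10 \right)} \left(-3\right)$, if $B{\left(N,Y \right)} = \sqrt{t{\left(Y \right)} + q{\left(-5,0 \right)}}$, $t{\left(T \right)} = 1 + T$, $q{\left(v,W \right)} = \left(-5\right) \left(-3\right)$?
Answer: $- 3 \sqrt{26} \approx -15.297$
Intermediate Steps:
$q{\left(v,W \right)} = 15$
$B{\left(N,Y \right)} = \sqrt{16 + Y}$ ($B{\left(N,Y \right)} = \sqrt{\left(1 + Y\right) + 15} = \sqrt{16 + Y}$)
$B{\left(5 - n,10 \right)} \left(-3\right) = \sqrt{16 + 10} \left(-3\right) = \sqrt{26} \left(-3\right) = - 3 \sqrt{26}$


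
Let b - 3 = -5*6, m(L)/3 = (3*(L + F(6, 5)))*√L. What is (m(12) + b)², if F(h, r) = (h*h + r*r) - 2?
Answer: 4900581 - 69012*√3 ≈ 4.7810e+6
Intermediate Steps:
F(h, r) = -2 + h² + r² (F(h, r) = (h² + r²) - 2 = -2 + h² + r²)
m(L) = 3*√L*(177 + 3*L) (m(L) = 3*((3*(L + (-2 + 6² + 5²)))*√L) = 3*((3*(L + (-2 + 36 + 25)))*√L) = 3*((3*(L + 59))*√L) = 3*((3*(59 + L))*√L) = 3*((177 + 3*L)*√L) = 3*(√L*(177 + 3*L)) = 3*√L*(177 + 3*L))
b = -27 (b = 3 - 5*6 = 3 - 30 = -27)
(m(12) + b)² = (9*√12*(59 + 12) - 27)² = (9*(2*√3)*71 - 27)² = (1278*√3 - 27)² = (-27 + 1278*√3)²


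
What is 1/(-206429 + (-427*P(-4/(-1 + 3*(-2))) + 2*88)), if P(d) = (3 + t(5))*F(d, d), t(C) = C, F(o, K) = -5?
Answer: -1/189173 ≈ -5.2862e-6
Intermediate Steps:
P(d) = -40 (P(d) = (3 + 5)*(-5) = 8*(-5) = -40)
1/(-206429 + (-427*P(-4/(-1 + 3*(-2))) + 2*88)) = 1/(-206429 + (-427*(-40) + 2*88)) = 1/(-206429 + (17080 + 176)) = 1/(-206429 + 17256) = 1/(-189173) = -1/189173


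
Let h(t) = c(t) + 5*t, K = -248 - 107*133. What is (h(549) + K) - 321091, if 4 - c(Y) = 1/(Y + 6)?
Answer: -184715656/555 ≈ -3.3282e+5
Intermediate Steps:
K = -14479 (K = -248 - 14231 = -14479)
c(Y) = 4 - 1/(6 + Y) (c(Y) = 4 - 1/(Y + 6) = 4 - 1/(6 + Y))
h(t) = 5*t + (23 + 4*t)/(6 + t) (h(t) = (23 + 4*t)/(6 + t) + 5*t = 5*t + (23 + 4*t)/(6 + t))
(h(549) + K) - 321091 = ((23 + 5*549² + 34*549)/(6 + 549) - 14479) - 321091 = ((23 + 5*301401 + 18666)/555 - 14479) - 321091 = ((23 + 1507005 + 18666)/555 - 14479) - 321091 = ((1/555)*1525694 - 14479) - 321091 = (1525694/555 - 14479) - 321091 = -6510151/555 - 321091 = -184715656/555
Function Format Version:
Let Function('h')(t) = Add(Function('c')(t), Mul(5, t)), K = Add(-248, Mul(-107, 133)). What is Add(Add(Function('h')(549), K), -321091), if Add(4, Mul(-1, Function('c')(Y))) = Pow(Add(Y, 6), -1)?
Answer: Rational(-184715656, 555) ≈ -3.3282e+5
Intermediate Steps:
K = -14479 (K = Add(-248, -14231) = -14479)
Function('c')(Y) = Add(4, Mul(-1, Pow(Add(6, Y), -1))) (Function('c')(Y) = Add(4, Mul(-1, Pow(Add(Y, 6), -1))) = Add(4, Mul(-1, Pow(Add(6, Y), -1))))
Function('h')(t) = Add(Mul(5, t), Mul(Pow(Add(6, t), -1), Add(23, Mul(4, t)))) (Function('h')(t) = Add(Mul(Pow(Add(6, t), -1), Add(23, Mul(4, t))), Mul(5, t)) = Add(Mul(5, t), Mul(Pow(Add(6, t), -1), Add(23, Mul(4, t)))))
Add(Add(Function('h')(549), K), -321091) = Add(Add(Mul(Pow(Add(6, 549), -1), Add(23, Mul(5, Pow(549, 2)), Mul(34, 549))), -14479), -321091) = Add(Add(Mul(Pow(555, -1), Add(23, Mul(5, 301401), 18666)), -14479), -321091) = Add(Add(Mul(Rational(1, 555), Add(23, 1507005, 18666)), -14479), -321091) = Add(Add(Mul(Rational(1, 555), 1525694), -14479), -321091) = Add(Add(Rational(1525694, 555), -14479), -321091) = Add(Rational(-6510151, 555), -321091) = Rational(-184715656, 555)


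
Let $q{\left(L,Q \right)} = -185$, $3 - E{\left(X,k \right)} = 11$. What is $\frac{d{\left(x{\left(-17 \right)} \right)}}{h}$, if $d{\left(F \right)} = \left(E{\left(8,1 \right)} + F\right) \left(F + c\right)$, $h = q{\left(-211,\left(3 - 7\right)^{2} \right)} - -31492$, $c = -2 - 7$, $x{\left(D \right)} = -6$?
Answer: $\frac{210}{31307} \approx 0.0067078$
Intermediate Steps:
$E{\left(X,k \right)} = -8$ ($E{\left(X,k \right)} = 3 - 11 = -8$)
$c = -9$
$h = 31307$ ($h = -185 - -31492 = -185 + 31492 = 31307$)
$d{\left(F \right)} = \left(-9 + F\right) \left(-8 + F\right)$ ($d{\left(F \right)} = \left(-8 + F\right) \left(F - 9\right) = \left(-8 + F\right) \left(-9 + F\right) = \left(-9 + F\right) \left(-8 + F\right)$)
$\frac{d{\left(x{\left(-17 \right)} \right)}}{h} = \frac{72 + \left(-6\right)^{2} - -102}{31307} = \left(72 + 36 + 102\right) \frac{1}{31307} = 210 \cdot \frac{1}{31307} = \frac{210}{31307}$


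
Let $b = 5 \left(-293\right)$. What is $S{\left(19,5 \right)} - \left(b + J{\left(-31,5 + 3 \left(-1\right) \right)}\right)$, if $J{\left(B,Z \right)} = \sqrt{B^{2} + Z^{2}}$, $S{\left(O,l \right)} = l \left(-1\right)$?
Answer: $1460 - \sqrt{965} \approx 1428.9$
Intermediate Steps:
$S{\left(O,l \right)} = - l$
$b = -1465$
$S{\left(19,5 \right)} - \left(b + J{\left(-31,5 + 3 \left(-1\right) \right)}\right) = \left(-1\right) 5 - \left(-1465 + \sqrt{\left(-31\right)^{2} + \left(5 + 3 \left(-1\right)\right)^{2}}\right) = -5 - \left(-1465 + \sqrt{961 + \left(5 - 3\right)^{2}}\right) = -5 - \left(-1465 + \sqrt{961 + 2^{2}}\right) = -5 - \left(-1465 + \sqrt{961 + 4}\right) = -5 - \left(-1465 + \sqrt{965}\right) = -5 + \left(1465 - \sqrt{965}\right) = 1460 - \sqrt{965}$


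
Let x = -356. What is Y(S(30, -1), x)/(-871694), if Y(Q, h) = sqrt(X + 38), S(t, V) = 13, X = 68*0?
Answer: -sqrt(38)/871694 ≈ -7.0718e-6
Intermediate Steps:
X = 0
Y(Q, h) = sqrt(38) (Y(Q, h) = sqrt(0 + 38) = sqrt(38))
Y(S(30, -1), x)/(-871694) = sqrt(38)/(-871694) = sqrt(38)*(-1/871694) = -sqrt(38)/871694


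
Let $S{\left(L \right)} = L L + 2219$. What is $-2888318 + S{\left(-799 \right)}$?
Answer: $-2247698$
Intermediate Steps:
$S{\left(L \right)} = 2219 + L^{2}$ ($S{\left(L \right)} = L^{2} + 2219 = 2219 + L^{2}$)
$-2888318 + S{\left(-799 \right)} = -2888318 + \left(2219 + \left(-799\right)^{2}\right) = -2888318 + \left(2219 + 638401\right) = -2888318 + 640620 = -2247698$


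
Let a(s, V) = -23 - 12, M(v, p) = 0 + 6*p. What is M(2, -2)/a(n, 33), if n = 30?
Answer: 12/35 ≈ 0.34286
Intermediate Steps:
M(v, p) = 6*p
a(s, V) = -35
M(2, -2)/a(n, 33) = (6*(-2))/(-35) = -1/35*(-12) = 12/35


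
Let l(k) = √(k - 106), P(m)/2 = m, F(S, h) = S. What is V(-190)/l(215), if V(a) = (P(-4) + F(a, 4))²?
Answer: 39204*√109/109 ≈ 3755.1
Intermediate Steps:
P(m) = 2*m
V(a) = (-8 + a)² (V(a) = (2*(-4) + a)² = (-8 + a)²)
l(k) = √(-106 + k)
V(-190)/l(215) = (-8 - 190)²/(√(-106 + 215)) = (-198)²/(√109) = 39204*(√109/109) = 39204*√109/109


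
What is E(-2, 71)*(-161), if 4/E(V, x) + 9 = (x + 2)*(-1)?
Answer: 322/41 ≈ 7.8537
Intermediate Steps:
E(V, x) = 4/(-11 - x) (E(V, x) = 4/(-9 + (x + 2)*(-1)) = 4/(-9 + (2 + x)*(-1)) = 4/(-9 + (-2 - x)) = 4/(-11 - x))
E(-2, 71)*(-161) = -4/(11 + 71)*(-161) = -4/82*(-161) = -4*1/82*(-161) = -2/41*(-161) = 322/41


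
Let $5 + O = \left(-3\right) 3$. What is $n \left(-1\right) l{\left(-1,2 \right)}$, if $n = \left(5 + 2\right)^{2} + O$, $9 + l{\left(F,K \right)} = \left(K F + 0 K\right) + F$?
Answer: $420$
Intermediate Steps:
$l{\left(F,K \right)} = -9 + F + F K$ ($l{\left(F,K \right)} = -9 + \left(\left(K F + 0 K\right) + F\right) = -9 + \left(\left(F K + 0\right) + F\right) = -9 + \left(F K + F\right) = -9 + \left(F + F K\right) = -9 + F + F K$)
$O = -14$ ($O = -5 - 9 = -14$)
$n = 35$ ($n = \left(5 + 2\right)^{2} - 14 = 7^{2} - 14 = 49 - 14 = 35$)
$n \left(-1\right) l{\left(-1,2 \right)} = 35 \left(-1\right) \left(-9 - 1 - 2\right) = - 35 \left(-9 - 1 - 2\right) = \left(-35\right) \left(-12\right) = 420$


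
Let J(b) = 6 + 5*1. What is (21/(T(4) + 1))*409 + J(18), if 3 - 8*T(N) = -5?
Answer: 8611/2 ≈ 4305.5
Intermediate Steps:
J(b) = 11 (J(b) = 6 + 5 = 11)
T(N) = 1 (T(N) = 3/8 - ⅛*(-5) = 3/8 + 5/8 = 1)
(21/(T(4) + 1))*409 + J(18) = (21/(1 + 1))*409 + 11 = (21/2)*409 + 11 = 8589/2 + 11 = 8611/2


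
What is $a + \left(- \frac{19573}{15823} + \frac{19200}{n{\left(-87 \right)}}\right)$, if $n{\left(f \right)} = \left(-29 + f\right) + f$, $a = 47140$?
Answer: $\frac{151109157741}{3212069} \approx 47044.0$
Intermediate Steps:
$n{\left(f \right)} = -29 + 2 f$
$a + \left(- \frac{19573}{15823} + \frac{19200}{n{\left(-87 \right)}}\right) = 47140 + \left(- \frac{19573}{15823} + \frac{19200}{-29 + 2 \left(-87\right)}\right) = 47140 + \left(\left(-19573\right) \frac{1}{15823} + \frac{19200}{-29 - 174}\right) = 47140 + \left(- \frac{19573}{15823} + \frac{19200}{-203}\right) = 47140 + \left(- \frac{19573}{15823} + 19200 \left(- \frac{1}{203}\right)\right) = 47140 - \frac{307774919}{3212069} = \frac{151109157741}{3212069}$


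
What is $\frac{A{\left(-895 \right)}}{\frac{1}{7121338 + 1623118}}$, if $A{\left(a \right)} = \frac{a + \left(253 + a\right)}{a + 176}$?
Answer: $\frac{13440228872}{719} \approx 1.8693 \cdot 10^{7}$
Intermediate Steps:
$A{\left(a \right)} = \frac{253 + 2 a}{176 + a}$
$\frac{A{\left(-895 \right)}}{\frac{1}{7121338 + 1623118}} = \frac{\frac{1}{176 - 895} \left(253 + 2 \left(-895\right)\right)}{\frac{1}{7121338 + 1623118}} = \frac{\frac{1}{-719} \left(253 - 1790\right)}{\frac{1}{8744456}} = \left(- \frac{1}{719}\right) \left(-1537\right) \frac{1}{\frac{1}{8744456}} = \frac{1537}{719} \cdot 8744456 = \frac{13440228872}{719}$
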